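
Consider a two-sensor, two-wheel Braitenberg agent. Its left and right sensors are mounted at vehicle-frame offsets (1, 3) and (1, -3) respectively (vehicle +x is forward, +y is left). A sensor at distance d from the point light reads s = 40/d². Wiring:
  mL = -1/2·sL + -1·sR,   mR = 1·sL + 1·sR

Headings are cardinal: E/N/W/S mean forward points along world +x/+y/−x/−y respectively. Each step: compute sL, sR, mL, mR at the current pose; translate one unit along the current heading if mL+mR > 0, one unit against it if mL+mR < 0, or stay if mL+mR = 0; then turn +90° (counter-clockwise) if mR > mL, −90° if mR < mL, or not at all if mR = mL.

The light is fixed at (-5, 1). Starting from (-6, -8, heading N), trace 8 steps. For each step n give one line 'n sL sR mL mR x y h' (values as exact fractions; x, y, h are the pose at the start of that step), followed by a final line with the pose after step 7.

n=0: pose=(-6,-8,N); sL=1/2, sR=10/17; mL=-57/68, mR=37/34; mL+mR=1/4 → advance +1; mR−mL=131/68 → turn +1·90°
n=1: pose=(-6,-7,W); sL=8/25, sR=40/29; mL=-1116/725, mR=1232/725; mL+mR=4/25 → advance +1; mR−mL=2348/725 → turn +1·90°
n=2: pose=(-7,-7,S); sL=20/41, sR=20/53; mL=-1350/2173, mR=1880/2173; mL+mR=10/41 → advance +1; mR−mL=3230/2173 → turn +1·90°
n=3: pose=(-7,-8,E); sL=40/37, sR=8/29; mL=-876/1073, mR=1456/1073; mL+mR=20/37 → advance +1; mR−mL=2332/1073 → turn +1·90°
n=4: pose=(-6,-8,N); sL=1/2, sR=10/17; mL=-57/68, mR=37/34; mL+mR=1/4 → advance +1; mR−mL=131/68 → turn +1·90°
n=5: pose=(-6,-7,W); sL=8/25, sR=40/29; mL=-1116/725, mR=1232/725; mL+mR=4/25 → advance +1; mR−mL=2348/725 → turn +1·90°
n=6: pose=(-7,-7,S); sL=20/41, sR=20/53; mL=-1350/2173, mR=1880/2173; mL+mR=10/41 → advance +1; mR−mL=3230/2173 → turn +1·90°
n=7: pose=(-7,-8,E); sL=40/37, sR=8/29; mL=-876/1073, mR=1456/1073; mL+mR=20/37 → advance +1; mR−mL=2332/1073 → turn +1·90°

0 1/2 10/17 -57/68 37/34 -6 -8 N
1 8/25 40/29 -1116/725 1232/725 -6 -7 W
2 20/41 20/53 -1350/2173 1880/2173 -7 -7 S
3 40/37 8/29 -876/1073 1456/1073 -7 -8 E
4 1/2 10/17 -57/68 37/34 -6 -8 N
5 8/25 40/29 -1116/725 1232/725 -6 -7 W
6 20/41 20/53 -1350/2173 1880/2173 -7 -7 S
7 40/37 8/29 -876/1073 1456/1073 -7 -8 E
final -6 -8 N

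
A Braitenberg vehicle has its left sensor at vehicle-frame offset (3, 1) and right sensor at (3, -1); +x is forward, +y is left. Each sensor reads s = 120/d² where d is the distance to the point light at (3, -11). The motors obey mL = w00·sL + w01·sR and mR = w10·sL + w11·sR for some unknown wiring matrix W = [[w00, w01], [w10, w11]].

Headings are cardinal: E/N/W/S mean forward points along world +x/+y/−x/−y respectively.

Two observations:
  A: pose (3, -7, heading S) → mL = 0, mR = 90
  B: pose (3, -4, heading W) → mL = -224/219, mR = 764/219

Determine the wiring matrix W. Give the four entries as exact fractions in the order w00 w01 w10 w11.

obs A: pose=(3,-7,S) → sL=60, sR=60, mL=0, mR=90
obs B: pose=(3,-4,W) → sL=8/3, sR=120/73, mL=-224/219, mR=764/219
sensor matrix S = [[60, 60], [8/3, 120/73]]; det S = -4480/73
solve [mL_A; mL_B] = S·[w00; w01] and [mR_A; mR_B] = S·[w10; w11]:
  w00 = -1, w01 = 1, w10 = 1, w11 = 1/2

-1 1 1 1/2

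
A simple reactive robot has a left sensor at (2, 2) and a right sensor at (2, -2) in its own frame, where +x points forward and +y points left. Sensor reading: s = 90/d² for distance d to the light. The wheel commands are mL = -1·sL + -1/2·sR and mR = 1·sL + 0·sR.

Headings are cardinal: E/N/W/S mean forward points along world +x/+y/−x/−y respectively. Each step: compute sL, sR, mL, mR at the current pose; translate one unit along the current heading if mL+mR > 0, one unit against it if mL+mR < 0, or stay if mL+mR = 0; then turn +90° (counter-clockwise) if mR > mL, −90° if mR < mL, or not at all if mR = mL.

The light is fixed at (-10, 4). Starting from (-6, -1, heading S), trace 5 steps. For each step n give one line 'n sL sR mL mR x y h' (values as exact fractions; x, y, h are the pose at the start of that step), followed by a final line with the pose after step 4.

n=0: pose=(-6,-1,S); sL=18/17, sR=90/53; mL=-1719/901, mR=18/17; mL+mR=-45/53 → advance -1; mR−mL=2673/901 → turn +1·90°
n=1: pose=(-6,0,E); sL=9/4, sR=5/4; mL=-23/8, mR=9/4; mL+mR=-5/8 → advance -1; mR−mL=41/8 → turn +1·90°
n=2: pose=(-7,0,N); sL=18, sR=90/29; mL=-567/29, mR=18; mL+mR=-45/29 → advance -1; mR−mL=1089/29 → turn +1·90°
n=3: pose=(-7,-1,W); sL=9/5, sR=9; mL=-63/10, mR=9/5; mL+mR=-9/2 → advance -1; mR−mL=81/10 → turn +1·90°
n=4: pose=(-6,-1,S); sL=18/17, sR=90/53; mL=-1719/901, mR=18/17; mL+mR=-45/53 → advance -1; mR−mL=2673/901 → turn +1·90°

0 18/17 90/53 -1719/901 18/17 -6 -1 S
1 9/4 5/4 -23/8 9/4 -6 0 E
2 18 90/29 -567/29 18 -7 0 N
3 9/5 9 -63/10 9/5 -7 -1 W
4 18/17 90/53 -1719/901 18/17 -6 -1 S
final -6 0 E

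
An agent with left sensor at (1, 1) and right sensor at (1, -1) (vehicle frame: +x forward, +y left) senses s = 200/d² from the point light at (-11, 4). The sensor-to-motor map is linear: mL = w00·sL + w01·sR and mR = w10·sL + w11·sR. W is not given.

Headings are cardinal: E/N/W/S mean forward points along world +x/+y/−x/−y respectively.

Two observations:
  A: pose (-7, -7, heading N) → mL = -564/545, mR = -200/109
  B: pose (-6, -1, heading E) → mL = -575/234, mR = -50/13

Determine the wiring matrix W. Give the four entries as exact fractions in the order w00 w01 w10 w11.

obs A: pose=(-7,-7,N) → sL=200/109, sR=8/5, mL=-564/545, mR=-200/109
obs B: pose=(-6,-1,E) → sL=50/13, sR=25/9, mL=-575/234, mR=-50/13
sensor matrix S = [[200/109, 8/5], [50/13, 25/9]]; det S = -13480/12753
solve [mL_A; mL_B] = S·[w00; w01] and [mR_A; mR_B] = S·[w10; w11]:
  w00 = -1, w01 = 1/2, w10 = -1, w11 = 0

-1 1/2 -1 0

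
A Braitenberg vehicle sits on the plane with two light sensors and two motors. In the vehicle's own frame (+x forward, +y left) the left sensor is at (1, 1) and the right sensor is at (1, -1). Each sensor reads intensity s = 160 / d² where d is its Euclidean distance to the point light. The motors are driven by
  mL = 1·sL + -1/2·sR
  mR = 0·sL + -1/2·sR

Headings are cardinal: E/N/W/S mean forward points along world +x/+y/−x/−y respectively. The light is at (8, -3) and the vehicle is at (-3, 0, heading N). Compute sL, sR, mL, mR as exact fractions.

1 40/29 9/29 -20/29

left sensor world pos  = (-4, 1); dL² = 160
right sensor world pos = (-2, 1); dR² = 116
sL = 160/160 = 1
sR = 160/116 = 40/29
mL = 1·sL + -1/2·sR = 9/29
mR = 0·sL + -1/2·sR = -20/29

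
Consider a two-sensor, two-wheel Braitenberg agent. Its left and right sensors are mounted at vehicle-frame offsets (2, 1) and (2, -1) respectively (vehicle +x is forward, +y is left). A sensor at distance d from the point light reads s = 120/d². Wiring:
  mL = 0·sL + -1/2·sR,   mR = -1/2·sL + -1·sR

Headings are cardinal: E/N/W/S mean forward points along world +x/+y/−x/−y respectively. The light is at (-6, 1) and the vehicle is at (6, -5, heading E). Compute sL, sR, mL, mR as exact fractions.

120/221 24/49 -12/49 -8244/10829

left sensor world pos  = (8, -4); dL² = 221
right sensor world pos = (8, -6); dR² = 245
sL = 120/221 = 120/221
sR = 120/245 = 24/49
mL = 0·sL + -1/2·sR = -12/49
mR = -1/2·sL + -1·sR = -8244/10829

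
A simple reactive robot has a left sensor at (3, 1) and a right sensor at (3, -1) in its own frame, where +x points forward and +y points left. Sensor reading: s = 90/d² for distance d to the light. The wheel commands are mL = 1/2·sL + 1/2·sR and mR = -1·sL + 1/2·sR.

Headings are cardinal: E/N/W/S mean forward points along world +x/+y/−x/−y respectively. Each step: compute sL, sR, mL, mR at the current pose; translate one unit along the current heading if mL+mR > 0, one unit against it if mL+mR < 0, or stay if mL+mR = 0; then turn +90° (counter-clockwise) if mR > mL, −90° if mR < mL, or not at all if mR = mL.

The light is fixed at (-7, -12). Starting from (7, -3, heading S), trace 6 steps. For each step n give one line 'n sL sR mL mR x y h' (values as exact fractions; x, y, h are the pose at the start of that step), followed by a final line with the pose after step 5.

n=0: pose=(7,-3,S); sL=10/29, sR=18/41; mL=466/1189, mR=-149/1189; mL+mR=317/1189 → advance +1; mR−mL=-15/29 → turn -1·90°
n=1: pose=(7,-4,W); sL=9/17, sR=45/101; mL=837/1717, mR=-1053/3434; mL+mR=621/3434 → advance +1; mR−mL=-27/34 → turn -1·90°
n=2: pose=(6,-4,N); sL=18/53, sR=90/317; mL=5238/16801, mR=-3321/16801; mL+mR=1917/16801 → advance +1; mR−mL=-27/53 → turn -1·90°
n=3: pose=(6,-3,E); sL=45/178, sR=9/32; mL=1521/5696, mR=-639/5696; mL+mR=441/2848 → advance +1; mR−mL=-135/356 → turn -1·90°
n=4: pose=(7,-3,S); sL=10/29, sR=18/41; mL=466/1189, mR=-149/1189; mL+mR=317/1189 → advance +1; mR−mL=-15/29 → turn -1·90°
n=5: pose=(7,-4,W); sL=9/17, sR=45/101; mL=837/1717, mR=-1053/3434; mL+mR=621/3434 → advance +1; mR−mL=-27/34 → turn -1·90°

0 10/29 18/41 466/1189 -149/1189 7 -3 S
1 9/17 45/101 837/1717 -1053/3434 7 -4 W
2 18/53 90/317 5238/16801 -3321/16801 6 -4 N
3 45/178 9/32 1521/5696 -639/5696 6 -3 E
4 10/29 18/41 466/1189 -149/1189 7 -3 S
5 9/17 45/101 837/1717 -1053/3434 7 -4 W
final 6 -4 N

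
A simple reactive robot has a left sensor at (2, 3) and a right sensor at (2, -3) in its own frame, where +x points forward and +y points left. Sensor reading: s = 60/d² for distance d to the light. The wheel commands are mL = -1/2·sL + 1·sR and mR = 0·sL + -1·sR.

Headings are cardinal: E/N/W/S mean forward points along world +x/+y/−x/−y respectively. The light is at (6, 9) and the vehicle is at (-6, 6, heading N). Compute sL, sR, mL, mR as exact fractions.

left sensor world pos  = (-9, 8); dL² = 226
right sensor world pos = (-3, 8); dR² = 82
sL = 60/226 = 30/113
sR = 60/82 = 30/41
mL = -1/2·sL + 1·sR = 2775/4633
mR = 0·sL + -1·sR = -30/41

30/113 30/41 2775/4633 -30/41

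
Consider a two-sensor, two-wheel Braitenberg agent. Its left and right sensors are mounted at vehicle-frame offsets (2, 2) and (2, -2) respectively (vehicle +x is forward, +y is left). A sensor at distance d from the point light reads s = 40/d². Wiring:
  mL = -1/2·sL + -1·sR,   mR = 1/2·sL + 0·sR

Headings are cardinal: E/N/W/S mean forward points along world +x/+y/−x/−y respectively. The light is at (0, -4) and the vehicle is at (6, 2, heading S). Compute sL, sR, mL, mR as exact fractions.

left sensor world pos  = (8, 0); dL² = 80
right sensor world pos = (4, 0); dR² = 32
sL = 40/80 = 1/2
sR = 40/32 = 5/4
mL = -1/2·sL + -1·sR = -3/2
mR = 1/2·sL + 0·sR = 1/4

1/2 5/4 -3/2 1/4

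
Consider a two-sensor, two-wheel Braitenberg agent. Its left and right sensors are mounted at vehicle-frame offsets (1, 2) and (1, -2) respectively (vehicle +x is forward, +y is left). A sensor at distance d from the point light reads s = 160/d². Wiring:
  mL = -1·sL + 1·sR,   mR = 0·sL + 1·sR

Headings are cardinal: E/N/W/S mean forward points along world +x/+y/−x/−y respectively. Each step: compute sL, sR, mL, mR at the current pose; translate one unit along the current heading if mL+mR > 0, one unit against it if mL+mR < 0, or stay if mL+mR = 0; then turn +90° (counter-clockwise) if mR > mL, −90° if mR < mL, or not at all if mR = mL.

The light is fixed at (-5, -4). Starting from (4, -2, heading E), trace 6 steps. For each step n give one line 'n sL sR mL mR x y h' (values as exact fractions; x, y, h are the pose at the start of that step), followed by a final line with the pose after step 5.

0 40/29 8/5 32/145 8/5 4 -2 E
1 160/73 160/153 -12800/11169 160/153 5 -2 N
2 80/41 16/9 -64/369 16/9 5 -3 W
3 160/121 160/49 11520/5929 160/49 4 -3 S
4 20/13 20/13 0 20/13 4 -4 E
5 32/13 32/29 -512/377 32/29 5 -4 N
final 5 -5 W

n=0: pose=(4,-2,E); sL=40/29, sR=8/5; mL=32/145, mR=8/5; mL+mR=264/145 → advance +1; mR−mL=40/29 → turn +1·90°
n=1: pose=(5,-2,N); sL=160/73, sR=160/153; mL=-12800/11169, mR=160/153; mL+mR=-1120/11169 → advance -1; mR−mL=160/73 → turn +1·90°
n=2: pose=(5,-3,W); sL=80/41, sR=16/9; mL=-64/369, mR=16/9; mL+mR=592/369 → advance +1; mR−mL=80/41 → turn +1·90°
n=3: pose=(4,-3,S); sL=160/121, sR=160/49; mL=11520/5929, mR=160/49; mL+mR=30880/5929 → advance +1; mR−mL=160/121 → turn +1·90°
n=4: pose=(4,-4,E); sL=20/13, sR=20/13; mL=0, mR=20/13; mL+mR=20/13 → advance +1; mR−mL=20/13 → turn +1·90°
n=5: pose=(5,-4,N); sL=32/13, sR=32/29; mL=-512/377, mR=32/29; mL+mR=-96/377 → advance -1; mR−mL=32/13 → turn +1·90°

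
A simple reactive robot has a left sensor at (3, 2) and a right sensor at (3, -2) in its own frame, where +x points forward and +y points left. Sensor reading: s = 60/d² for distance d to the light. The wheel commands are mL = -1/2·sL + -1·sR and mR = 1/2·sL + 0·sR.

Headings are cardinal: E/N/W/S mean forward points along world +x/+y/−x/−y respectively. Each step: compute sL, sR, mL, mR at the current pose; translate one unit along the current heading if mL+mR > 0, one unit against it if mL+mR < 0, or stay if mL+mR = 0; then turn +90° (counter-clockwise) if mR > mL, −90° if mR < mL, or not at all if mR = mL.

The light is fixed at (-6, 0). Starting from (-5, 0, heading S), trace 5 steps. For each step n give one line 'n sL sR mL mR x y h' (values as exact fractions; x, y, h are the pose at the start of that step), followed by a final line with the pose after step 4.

0 10/3 6 -23/3 5/3 -5 0 S
1 12/5 60/17 -402/85 6/5 -5 1 E
2 3 3 -9/2 3/2 -6 1 N
3 60/13 60/13 -90/13 30/13 -6 0 W
4 10/3 6 -23/3 5/3 -5 0 S
final -5 1 E

n=0: pose=(-5,0,S); sL=10/3, sR=6; mL=-23/3, mR=5/3; mL+mR=-6 → advance -1; mR−mL=28/3 → turn +1·90°
n=1: pose=(-5,1,E); sL=12/5, sR=60/17; mL=-402/85, mR=6/5; mL+mR=-60/17 → advance -1; mR−mL=504/85 → turn +1·90°
n=2: pose=(-6,1,N); sL=3, sR=3; mL=-9/2, mR=3/2; mL+mR=-3 → advance -1; mR−mL=6 → turn +1·90°
n=3: pose=(-6,0,W); sL=60/13, sR=60/13; mL=-90/13, mR=30/13; mL+mR=-60/13 → advance -1; mR−mL=120/13 → turn +1·90°
n=4: pose=(-5,0,S); sL=10/3, sR=6; mL=-23/3, mR=5/3; mL+mR=-6 → advance -1; mR−mL=28/3 → turn +1·90°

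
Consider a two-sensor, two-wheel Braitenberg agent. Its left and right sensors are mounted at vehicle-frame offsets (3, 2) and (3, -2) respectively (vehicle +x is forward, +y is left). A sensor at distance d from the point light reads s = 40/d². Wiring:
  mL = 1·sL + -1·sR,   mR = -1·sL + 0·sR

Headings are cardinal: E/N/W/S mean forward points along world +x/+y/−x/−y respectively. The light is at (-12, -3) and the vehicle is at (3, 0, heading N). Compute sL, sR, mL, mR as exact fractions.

8/41 8/65 192/2665 -8/41

left sensor world pos  = (1, 3); dL² = 205
right sensor world pos = (5, 3); dR² = 325
sL = 40/205 = 8/41
sR = 40/325 = 8/65
mL = 1·sL + -1·sR = 192/2665
mR = -1·sL + 0·sR = -8/41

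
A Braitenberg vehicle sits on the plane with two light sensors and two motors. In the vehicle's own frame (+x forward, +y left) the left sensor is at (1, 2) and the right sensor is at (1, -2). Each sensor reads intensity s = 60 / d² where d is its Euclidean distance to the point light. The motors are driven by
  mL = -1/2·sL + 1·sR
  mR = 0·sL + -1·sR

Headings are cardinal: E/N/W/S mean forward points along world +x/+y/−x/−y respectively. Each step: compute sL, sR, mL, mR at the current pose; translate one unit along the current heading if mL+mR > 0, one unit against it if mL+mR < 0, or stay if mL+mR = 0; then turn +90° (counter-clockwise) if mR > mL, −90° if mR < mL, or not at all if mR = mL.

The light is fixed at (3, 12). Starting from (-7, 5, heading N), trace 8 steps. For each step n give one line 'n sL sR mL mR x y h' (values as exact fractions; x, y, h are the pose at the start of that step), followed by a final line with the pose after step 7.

0 1/3 3/5 13/30 -3/5 -7 5 N
1 20/39 60/181 530/7059 -60/181 -7 4 E
2 10/27 6/25 37/675 -6/25 -8 4 S
3 4/15 60/169 562/2535 -60/169 -8 5 W
4 1/3 3/5 13/30 -3/5 -7 5 N
5 20/39 60/181 530/7059 -60/181 -7 4 E
6 10/27 6/25 37/675 -6/25 -8 4 S
7 4/15 60/169 562/2535 -60/169 -8 5 W
final -7 5 N

n=0: pose=(-7,5,N); sL=1/3, sR=3/5; mL=13/30, mR=-3/5; mL+mR=-1/6 → advance -1; mR−mL=-31/30 → turn -1·90°
n=1: pose=(-7,4,E); sL=20/39, sR=60/181; mL=530/7059, mR=-60/181; mL+mR=-10/39 → advance -1; mR−mL=-2870/7059 → turn -1·90°
n=2: pose=(-8,4,S); sL=10/27, sR=6/25; mL=37/675, mR=-6/25; mL+mR=-5/27 → advance -1; mR−mL=-199/675 → turn -1·90°
n=3: pose=(-8,5,W); sL=4/15, sR=60/169; mL=562/2535, mR=-60/169; mL+mR=-2/15 → advance -1; mR−mL=-1462/2535 → turn -1·90°
n=4: pose=(-7,5,N); sL=1/3, sR=3/5; mL=13/30, mR=-3/5; mL+mR=-1/6 → advance -1; mR−mL=-31/30 → turn -1·90°
n=5: pose=(-7,4,E); sL=20/39, sR=60/181; mL=530/7059, mR=-60/181; mL+mR=-10/39 → advance -1; mR−mL=-2870/7059 → turn -1·90°
n=6: pose=(-8,4,S); sL=10/27, sR=6/25; mL=37/675, mR=-6/25; mL+mR=-5/27 → advance -1; mR−mL=-199/675 → turn -1·90°
n=7: pose=(-8,5,W); sL=4/15, sR=60/169; mL=562/2535, mR=-60/169; mL+mR=-2/15 → advance -1; mR−mL=-1462/2535 → turn -1·90°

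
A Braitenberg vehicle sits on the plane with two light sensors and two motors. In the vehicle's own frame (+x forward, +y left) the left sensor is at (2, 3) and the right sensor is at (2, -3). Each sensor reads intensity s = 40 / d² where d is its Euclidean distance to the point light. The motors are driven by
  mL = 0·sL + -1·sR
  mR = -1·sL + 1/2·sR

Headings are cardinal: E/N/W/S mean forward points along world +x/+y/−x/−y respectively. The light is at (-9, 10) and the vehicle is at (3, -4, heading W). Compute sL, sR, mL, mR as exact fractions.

40/389 40/221 -40/221 -1060/85969

left sensor world pos  = (1, -7); dL² = 389
right sensor world pos = (1, -1); dR² = 221
sL = 40/389 = 40/389
sR = 40/221 = 40/221
mL = 0·sL + -1·sR = -40/221
mR = -1·sL + 1/2·sR = -1060/85969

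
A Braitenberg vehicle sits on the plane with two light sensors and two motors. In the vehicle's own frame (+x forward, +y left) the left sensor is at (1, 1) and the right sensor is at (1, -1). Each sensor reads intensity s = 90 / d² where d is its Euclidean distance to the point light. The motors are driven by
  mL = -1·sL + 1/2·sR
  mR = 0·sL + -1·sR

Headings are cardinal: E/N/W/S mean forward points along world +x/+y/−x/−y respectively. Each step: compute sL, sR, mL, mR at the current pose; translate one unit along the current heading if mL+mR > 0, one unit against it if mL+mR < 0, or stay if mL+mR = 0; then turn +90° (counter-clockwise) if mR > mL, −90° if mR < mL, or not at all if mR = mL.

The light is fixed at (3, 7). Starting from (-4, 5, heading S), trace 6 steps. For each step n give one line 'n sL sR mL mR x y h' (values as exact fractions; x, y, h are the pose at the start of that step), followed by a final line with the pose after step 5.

0 2 90/73 -101/73 -90/73 -4 5 S
1 5/2 9/4 -11/8 -9/4 -4 6 E
2 90/53 18/17 -1053/901 -18/17 -5 6 S
3 9/5 9/5 -9/10 -9/5 -5 7 E
4 18/13 90/101 -1233/1313 -90/101 -6 7 S
5 45/34 45/32 -675/1088 -45/32 -6 8 E
final -7 8 S

n=0: pose=(-4,5,S); sL=2, sR=90/73; mL=-101/73, mR=-90/73; mL+mR=-191/73 → advance -1; mR−mL=11/73 → turn +1·90°
n=1: pose=(-4,6,E); sL=5/2, sR=9/4; mL=-11/8, mR=-9/4; mL+mR=-29/8 → advance -1; mR−mL=-7/8 → turn -1·90°
n=2: pose=(-5,6,S); sL=90/53, sR=18/17; mL=-1053/901, mR=-18/17; mL+mR=-2007/901 → advance -1; mR−mL=99/901 → turn +1·90°
n=3: pose=(-5,7,E); sL=9/5, sR=9/5; mL=-9/10, mR=-9/5; mL+mR=-27/10 → advance -1; mR−mL=-9/10 → turn -1·90°
n=4: pose=(-6,7,S); sL=18/13, sR=90/101; mL=-1233/1313, mR=-90/101; mL+mR=-2403/1313 → advance -1; mR−mL=63/1313 → turn +1·90°
n=5: pose=(-6,8,E); sL=45/34, sR=45/32; mL=-675/1088, mR=-45/32; mL+mR=-2205/1088 → advance -1; mR−mL=-855/1088 → turn -1·90°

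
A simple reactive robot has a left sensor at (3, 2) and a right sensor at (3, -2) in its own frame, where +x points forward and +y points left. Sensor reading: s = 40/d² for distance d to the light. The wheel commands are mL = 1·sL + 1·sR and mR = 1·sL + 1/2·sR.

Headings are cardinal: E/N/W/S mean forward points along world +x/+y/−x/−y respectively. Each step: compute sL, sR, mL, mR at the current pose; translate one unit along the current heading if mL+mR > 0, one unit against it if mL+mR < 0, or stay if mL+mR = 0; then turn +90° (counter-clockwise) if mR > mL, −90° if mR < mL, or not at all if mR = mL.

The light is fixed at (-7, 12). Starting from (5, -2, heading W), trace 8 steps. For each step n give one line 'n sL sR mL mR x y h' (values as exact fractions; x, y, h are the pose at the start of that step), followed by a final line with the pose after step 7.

n=0: pose=(5,-2,W); sL=40/337, sR=8/45; mL=4496/15165, mR=3148/15165; mL+mR=2548/5055 → advance +1; mR−mL=-4/45 → turn -1·90°
n=1: pose=(4,-2,N); sL=20/101, sR=4/29; mL=984/2929, mR=782/2929; mL+mR=1766/2929 → advance +1; mR−mL=-2/29 → turn -1·90°
n=2: pose=(4,-1,E); sL=40/317, sR=40/421; mL=29520/133457, mR=23180/133457; mL+mR=52700/133457 → advance +1; mR−mL=-20/421 → turn -1·90°
n=3: pose=(5,-1,S); sL=10/113, sR=10/89; mL=2020/10057, mR=1455/10057; mL+mR=3475/10057 → advance +1; mR−mL=-5/89 → turn -1·90°
n=4: pose=(5,-2,W); sL=40/337, sR=8/45; mL=4496/15165, mR=3148/15165; mL+mR=2548/5055 → advance +1; mR−mL=-4/45 → turn -1·90°
n=5: pose=(4,-2,N); sL=20/101, sR=4/29; mL=984/2929, mR=782/2929; mL+mR=1766/2929 → advance +1; mR−mL=-2/29 → turn -1·90°
n=6: pose=(4,-1,E); sL=40/317, sR=40/421; mL=29520/133457, mR=23180/133457; mL+mR=52700/133457 → advance +1; mR−mL=-20/421 → turn -1·90°
n=7: pose=(5,-1,S); sL=10/113, sR=10/89; mL=2020/10057, mR=1455/10057; mL+mR=3475/10057 → advance +1; mR−mL=-5/89 → turn -1·90°

0 40/337 8/45 4496/15165 3148/15165 5 -2 W
1 20/101 4/29 984/2929 782/2929 4 -2 N
2 40/317 40/421 29520/133457 23180/133457 4 -1 E
3 10/113 10/89 2020/10057 1455/10057 5 -1 S
4 40/337 8/45 4496/15165 3148/15165 5 -2 W
5 20/101 4/29 984/2929 782/2929 4 -2 N
6 40/317 40/421 29520/133457 23180/133457 4 -1 E
7 10/113 10/89 2020/10057 1455/10057 5 -1 S
final 5 -2 W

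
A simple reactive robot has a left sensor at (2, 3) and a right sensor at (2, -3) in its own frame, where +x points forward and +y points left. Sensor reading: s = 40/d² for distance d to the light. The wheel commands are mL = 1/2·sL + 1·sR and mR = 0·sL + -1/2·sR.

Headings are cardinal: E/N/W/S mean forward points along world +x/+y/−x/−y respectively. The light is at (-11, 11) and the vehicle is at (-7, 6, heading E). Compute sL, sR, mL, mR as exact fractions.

left sensor world pos  = (-5, 9); dL² = 40
right sensor world pos = (-5, 3); dR² = 100
sL = 40/40 = 1
sR = 40/100 = 2/5
mL = 1/2·sL + 1·sR = 9/10
mR = 0·sL + -1/2·sR = -1/5

1 2/5 9/10 -1/5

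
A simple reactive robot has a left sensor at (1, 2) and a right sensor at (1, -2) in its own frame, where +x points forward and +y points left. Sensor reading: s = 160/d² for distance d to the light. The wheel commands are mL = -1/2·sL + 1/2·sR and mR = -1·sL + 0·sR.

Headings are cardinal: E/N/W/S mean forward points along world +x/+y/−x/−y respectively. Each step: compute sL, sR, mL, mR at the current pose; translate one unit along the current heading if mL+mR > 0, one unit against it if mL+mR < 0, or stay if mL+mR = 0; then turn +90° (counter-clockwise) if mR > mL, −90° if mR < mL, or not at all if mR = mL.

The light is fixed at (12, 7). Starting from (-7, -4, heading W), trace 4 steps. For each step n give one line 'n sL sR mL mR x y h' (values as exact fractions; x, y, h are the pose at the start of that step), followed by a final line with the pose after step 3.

n=0: pose=(-7,-4,W); sL=160/569, sR=160/481; mL=7040/273689, mR=-160/569; mL+mR=-69920/273689 → advance -1; mR−mL=-84000/273689 → turn -1·90°
n=1: pose=(-6,-4,N); sL=8/25, sR=40/89; mL=144/2225, mR=-8/25; mL+mR=-568/2225 → advance -1; mR−mL=-856/2225 → turn -1·90°
n=2: pose=(-6,-5,E); sL=160/389, sR=32/97; mL=-1536/37733, mR=-160/389; mL+mR=-17056/37733 → advance -1; mR−mL=-13984/37733 → turn -1·90°
n=3: pose=(-7,-5,S); sL=80/229, sR=16/61; mL=-608/13969, mR=-80/229; mL+mR=-5488/13969 → advance -1; mR−mL=-4272/13969 → turn -1·90°

0 160/569 160/481 7040/273689 -160/569 -7 -4 W
1 8/25 40/89 144/2225 -8/25 -6 -4 N
2 160/389 32/97 -1536/37733 -160/389 -6 -5 E
3 80/229 16/61 -608/13969 -80/229 -7 -5 S
final -7 -4 W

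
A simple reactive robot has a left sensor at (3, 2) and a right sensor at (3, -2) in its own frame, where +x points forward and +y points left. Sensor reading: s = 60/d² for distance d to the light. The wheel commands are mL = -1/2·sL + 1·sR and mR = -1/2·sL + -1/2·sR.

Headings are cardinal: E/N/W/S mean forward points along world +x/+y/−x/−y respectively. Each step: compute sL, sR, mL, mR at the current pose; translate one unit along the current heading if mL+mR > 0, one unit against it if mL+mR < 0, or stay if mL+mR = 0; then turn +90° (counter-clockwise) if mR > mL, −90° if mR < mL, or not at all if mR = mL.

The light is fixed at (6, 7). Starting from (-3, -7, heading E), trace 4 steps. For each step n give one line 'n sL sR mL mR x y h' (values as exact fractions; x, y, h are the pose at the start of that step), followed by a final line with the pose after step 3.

n=0: pose=(-3,-7,E); sL=1/3, sR=15/73; mL=17/438, mR=-59/219; mL+mR=-101/438 → advance -1; mR−mL=-45/146 → turn -1·90°
n=1: pose=(-4,-7,S); sL=60/353, sR=60/433; mL=8190/152849, mR=-23580/152849; mL+mR=-15390/152849 → advance -1; mR−mL=-90/433 → turn -1·90°
n=2: pose=(-4,-6,W); sL=30/197, sR=6/29; mL=747/5713, mR=-1026/5713; mL+mR=-279/5713 → advance -1; mR−mL=-9/29 → turn -1·90°
n=3: pose=(-3,-6,N); sL=60/221, sR=60/149; mL=8790/32929, mR=-11100/32929; mL+mR=-2310/32929 → advance -1; mR−mL=-90/149 → turn -1·90°

0 1/3 15/73 17/438 -59/219 -3 -7 E
1 60/353 60/433 8190/152849 -23580/152849 -4 -7 S
2 30/197 6/29 747/5713 -1026/5713 -4 -6 W
3 60/221 60/149 8790/32929 -11100/32929 -3 -6 N
final -3 -7 E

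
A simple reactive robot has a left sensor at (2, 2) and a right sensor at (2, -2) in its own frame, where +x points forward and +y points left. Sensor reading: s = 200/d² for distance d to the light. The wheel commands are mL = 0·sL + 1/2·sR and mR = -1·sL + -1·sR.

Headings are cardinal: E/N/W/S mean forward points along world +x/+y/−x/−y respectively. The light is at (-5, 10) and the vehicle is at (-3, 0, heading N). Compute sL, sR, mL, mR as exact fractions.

25/8 5/2 5/4 -45/8

left sensor world pos  = (-5, 2); dL² = 64
right sensor world pos = (-1, 2); dR² = 80
sL = 200/64 = 25/8
sR = 200/80 = 5/2
mL = 0·sL + 1/2·sR = 5/4
mR = -1·sL + -1·sR = -45/8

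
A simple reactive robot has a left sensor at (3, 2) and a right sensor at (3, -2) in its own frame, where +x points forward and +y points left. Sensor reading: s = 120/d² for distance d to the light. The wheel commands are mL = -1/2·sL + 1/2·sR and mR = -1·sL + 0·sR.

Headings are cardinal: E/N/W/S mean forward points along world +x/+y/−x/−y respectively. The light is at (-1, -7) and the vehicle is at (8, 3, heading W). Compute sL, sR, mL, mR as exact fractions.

left sensor world pos  = (5, 1); dL² = 100
right sensor world pos = (5, 5); dR² = 180
sL = 120/100 = 6/5
sR = 120/180 = 2/3
mL = -1/2·sL + 1/2·sR = -4/15
mR = -1·sL + 0·sR = -6/5

6/5 2/3 -4/15 -6/5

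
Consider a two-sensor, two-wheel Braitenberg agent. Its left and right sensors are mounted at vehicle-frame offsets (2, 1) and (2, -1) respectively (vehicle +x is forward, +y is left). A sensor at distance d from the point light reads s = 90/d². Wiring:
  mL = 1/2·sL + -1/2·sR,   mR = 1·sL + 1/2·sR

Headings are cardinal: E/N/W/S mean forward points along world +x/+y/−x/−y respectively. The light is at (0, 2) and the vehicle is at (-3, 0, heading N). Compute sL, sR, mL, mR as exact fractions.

left sensor world pos  = (-4, 2); dL² = 16
right sensor world pos = (-2, 2); dR² = 4
sL = 90/16 = 45/8
sR = 90/4 = 45/2
mL = 1/2·sL + -1/2·sR = -135/16
mR = 1·sL + 1/2·sR = 135/8

45/8 45/2 -135/16 135/8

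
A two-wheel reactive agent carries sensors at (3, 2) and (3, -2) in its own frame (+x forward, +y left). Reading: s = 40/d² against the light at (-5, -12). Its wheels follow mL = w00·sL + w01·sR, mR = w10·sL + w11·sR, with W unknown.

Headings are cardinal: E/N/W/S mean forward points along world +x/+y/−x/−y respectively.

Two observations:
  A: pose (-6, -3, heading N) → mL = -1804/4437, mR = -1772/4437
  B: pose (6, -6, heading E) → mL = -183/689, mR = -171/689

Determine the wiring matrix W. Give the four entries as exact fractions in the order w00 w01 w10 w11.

-1/2 -1 -1 -1/2

obs A: pose=(-6,-3,N) → sL=40/153, sR=8/29, mL=-1804/4437, mR=-1772/4437
obs B: pose=(6,-6,E) → sL=2/13, sR=10/53, mL=-183/689, mR=-171/689
sensor matrix S = [[40/153, 8/29], [2/13, 10/53]]; det S = 21056/3057093
solve [mL_A; mL_B] = S·[w00; w01] and [mR_A; mR_B] = S·[w10; w11]:
  w00 = -1/2, w01 = -1, w10 = -1, w11 = -1/2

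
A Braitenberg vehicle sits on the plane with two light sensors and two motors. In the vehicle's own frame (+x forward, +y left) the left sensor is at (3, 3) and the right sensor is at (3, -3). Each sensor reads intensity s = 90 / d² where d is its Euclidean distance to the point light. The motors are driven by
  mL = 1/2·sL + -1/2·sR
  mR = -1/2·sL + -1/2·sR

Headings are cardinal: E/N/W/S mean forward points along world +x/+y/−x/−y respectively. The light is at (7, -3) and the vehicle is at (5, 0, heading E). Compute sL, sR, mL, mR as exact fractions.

90/37 90 -1620/37 -1710/37

left sensor world pos  = (8, 3); dL² = 37
right sensor world pos = (8, -3); dR² = 1
sL = 90/37 = 90/37
sR = 90/1 = 90
mL = 1/2·sL + -1/2·sR = -1620/37
mR = -1/2·sL + -1/2·sR = -1710/37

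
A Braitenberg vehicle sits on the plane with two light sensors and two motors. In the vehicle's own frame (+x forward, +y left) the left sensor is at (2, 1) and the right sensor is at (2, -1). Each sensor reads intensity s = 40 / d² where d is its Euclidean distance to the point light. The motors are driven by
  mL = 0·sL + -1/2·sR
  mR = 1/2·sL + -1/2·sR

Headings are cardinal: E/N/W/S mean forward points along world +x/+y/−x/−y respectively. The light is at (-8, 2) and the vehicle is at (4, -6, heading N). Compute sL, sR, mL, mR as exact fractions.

40/157 8/41 -4/41 192/6437

left sensor world pos  = (3, -4); dL² = 157
right sensor world pos = (5, -4); dR² = 205
sL = 40/157 = 40/157
sR = 40/205 = 8/41
mL = 0·sL + -1/2·sR = -4/41
mR = 1/2·sL + -1/2·sR = 192/6437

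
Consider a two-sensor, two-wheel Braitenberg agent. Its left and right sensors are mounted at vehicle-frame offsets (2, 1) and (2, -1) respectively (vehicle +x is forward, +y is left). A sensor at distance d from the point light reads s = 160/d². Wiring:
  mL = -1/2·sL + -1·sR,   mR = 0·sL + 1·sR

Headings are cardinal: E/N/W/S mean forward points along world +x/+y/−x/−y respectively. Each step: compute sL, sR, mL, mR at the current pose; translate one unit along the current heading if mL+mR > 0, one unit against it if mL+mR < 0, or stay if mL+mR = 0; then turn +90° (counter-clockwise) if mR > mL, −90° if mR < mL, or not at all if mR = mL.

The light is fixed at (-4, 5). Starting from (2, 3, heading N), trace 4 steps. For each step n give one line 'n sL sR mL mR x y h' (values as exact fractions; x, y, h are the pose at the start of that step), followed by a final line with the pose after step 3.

0 32/5 160/49 -1584/245 160/49 2 3 N
1 5 8 -21/2 8 2 2 W
2 160/89 160/61 -19120/5429 160/61 3 2 S
3 80/41 16/9 -1016/369 16/9 3 3 E
final 2 3 N

n=0: pose=(2,3,N); sL=32/5, sR=160/49; mL=-1584/245, mR=160/49; mL+mR=-16/5 → advance -1; mR−mL=2384/245 → turn +1·90°
n=1: pose=(2,2,W); sL=5, sR=8; mL=-21/2, mR=8; mL+mR=-5/2 → advance -1; mR−mL=37/2 → turn +1·90°
n=2: pose=(3,2,S); sL=160/89, sR=160/61; mL=-19120/5429, mR=160/61; mL+mR=-80/89 → advance -1; mR−mL=33360/5429 → turn +1·90°
n=3: pose=(3,3,E); sL=80/41, sR=16/9; mL=-1016/369, mR=16/9; mL+mR=-40/41 → advance -1; mR−mL=1672/369 → turn +1·90°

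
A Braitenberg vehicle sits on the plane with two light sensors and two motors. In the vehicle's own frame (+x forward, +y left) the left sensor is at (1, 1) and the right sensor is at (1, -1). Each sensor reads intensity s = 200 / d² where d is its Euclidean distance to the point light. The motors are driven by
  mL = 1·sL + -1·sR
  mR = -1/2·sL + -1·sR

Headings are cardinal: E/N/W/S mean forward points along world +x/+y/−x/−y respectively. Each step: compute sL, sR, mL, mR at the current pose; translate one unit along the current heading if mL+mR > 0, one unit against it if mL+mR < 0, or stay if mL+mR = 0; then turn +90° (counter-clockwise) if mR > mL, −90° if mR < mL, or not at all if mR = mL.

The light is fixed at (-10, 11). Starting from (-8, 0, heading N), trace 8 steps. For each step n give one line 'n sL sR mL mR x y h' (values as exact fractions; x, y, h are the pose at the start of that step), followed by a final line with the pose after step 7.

n=0: pose=(-8,0,N); sL=200/101, sR=200/109; mL=1600/11009, mR=-31100/11009; mL+mR=-29500/11009 → advance -1; mR−mL=-300/101 → turn -1·90°
n=1: pose=(-8,-1,E); sL=20/13, sR=100/89; mL=480/1157, mR=-2190/1157; mL+mR=-1710/1157 → advance -1; mR−mL=-30/13 → turn -1·90°
n=2: pose=(-9,-1,S); sL=200/173, sR=200/169; mL=-800/29237, mR=-51500/29237; mL+mR=-52300/29237 → advance -1; mR−mL=-300/173 → turn -1·90°
n=3: pose=(-9,0,W); sL=25/18, sR=2; mL=-11/18, mR=-97/36; mL+mR=-119/36 → advance -1; mR−mL=-25/12 → turn -1·90°
n=4: pose=(-8,0,N); sL=200/101, sR=200/109; mL=1600/11009, mR=-31100/11009; mL+mR=-29500/11009 → advance -1; mR−mL=-300/101 → turn -1·90°
n=5: pose=(-8,-1,E); sL=20/13, sR=100/89; mL=480/1157, mR=-2190/1157; mL+mR=-1710/1157 → advance -1; mR−mL=-30/13 → turn -1·90°
n=6: pose=(-9,-1,S); sL=200/173, sR=200/169; mL=-800/29237, mR=-51500/29237; mL+mR=-52300/29237 → advance -1; mR−mL=-300/173 → turn -1·90°
n=7: pose=(-9,0,W); sL=25/18, sR=2; mL=-11/18, mR=-97/36; mL+mR=-119/36 → advance -1; mR−mL=-25/12 → turn -1·90°

0 200/101 200/109 1600/11009 -31100/11009 -8 0 N
1 20/13 100/89 480/1157 -2190/1157 -8 -1 E
2 200/173 200/169 -800/29237 -51500/29237 -9 -1 S
3 25/18 2 -11/18 -97/36 -9 0 W
4 200/101 200/109 1600/11009 -31100/11009 -8 0 N
5 20/13 100/89 480/1157 -2190/1157 -8 -1 E
6 200/173 200/169 -800/29237 -51500/29237 -9 -1 S
7 25/18 2 -11/18 -97/36 -9 0 W
final -8 0 N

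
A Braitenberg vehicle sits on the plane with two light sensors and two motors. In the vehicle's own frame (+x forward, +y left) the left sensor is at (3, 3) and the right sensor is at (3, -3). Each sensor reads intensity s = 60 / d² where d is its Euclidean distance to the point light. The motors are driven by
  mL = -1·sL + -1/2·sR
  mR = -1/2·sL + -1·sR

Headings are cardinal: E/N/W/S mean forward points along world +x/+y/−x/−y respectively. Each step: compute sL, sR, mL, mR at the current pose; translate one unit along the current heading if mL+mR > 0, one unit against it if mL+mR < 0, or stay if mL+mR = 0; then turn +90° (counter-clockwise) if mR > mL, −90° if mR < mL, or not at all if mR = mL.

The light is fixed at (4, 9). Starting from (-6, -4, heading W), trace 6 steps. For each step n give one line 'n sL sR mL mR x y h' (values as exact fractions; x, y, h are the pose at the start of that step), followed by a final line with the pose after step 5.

n=0: pose=(-6,-4,W); sL=12/85, sR=60/269; mL=-5778/22865, mR=-6714/22865; mL+mR=-12492/22865 → advance -1; mR−mL=-936/22865 → turn -1·90°
n=1: pose=(-5,-4,N); sL=15/61, sR=15/34; mL=-1935/4148, mR=-585/1037; mL+mR=-4275/4148 → advance -1; mR−mL=-405/4148 → turn -1·90°
n=2: pose=(-5,-5,E); sL=60/157, sR=12/65; mL=-4842/10205, mR=-3834/10205; mL+mR=-8676/10205 → advance -1; mR−mL=1008/10205 → turn +1·90°
n=3: pose=(-6,-5,N); sL=6/29, sR=6/17; mL=-189/493, mR=-225/493; mL+mR=-414/493 → advance -1; mR−mL=-36/493 → turn -1·90°
n=4: pose=(-6,-6,E); sL=60/193, sR=60/373; mL=-28170/71989, mR=-22770/71989; mL+mR=-50940/71989 → advance -1; mR−mL=5400/71989 → turn +1·90°
n=5: pose=(-7,-6,N); sL=3/17, sR=15/52; mL=-567/1768, mR=-333/884; mL+mR=-1233/1768 → advance -1; mR−mL=-99/1768 → turn -1·90°

0 12/85 60/269 -5778/22865 -6714/22865 -6 -4 W
1 15/61 15/34 -1935/4148 -585/1037 -5 -4 N
2 60/157 12/65 -4842/10205 -3834/10205 -5 -5 E
3 6/29 6/17 -189/493 -225/493 -6 -5 N
4 60/193 60/373 -28170/71989 -22770/71989 -6 -6 E
5 3/17 15/52 -567/1768 -333/884 -7 -6 N
final -7 -7 E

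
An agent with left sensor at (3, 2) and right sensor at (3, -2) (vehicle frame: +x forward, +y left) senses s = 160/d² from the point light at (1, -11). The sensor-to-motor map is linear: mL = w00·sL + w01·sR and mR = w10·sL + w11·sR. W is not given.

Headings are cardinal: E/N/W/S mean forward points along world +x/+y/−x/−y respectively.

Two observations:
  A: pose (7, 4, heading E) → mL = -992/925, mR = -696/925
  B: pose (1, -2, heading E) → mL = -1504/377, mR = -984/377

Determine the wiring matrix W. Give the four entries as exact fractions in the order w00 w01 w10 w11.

obs A: pose=(7,4,E) → sL=16/37, sR=16/25, mL=-992/925, mR=-696/925
obs B: pose=(1,-2,E) → sL=16/13, sR=80/29, mL=-1504/377, mR=-984/377
sensor matrix S = [[16/37, 16/25], [16/13, 80/29]]; det S = 141312/348725
solve [mL_A; mL_B] = S·[w00; w01] and [mR_A; mR_B] = S·[w10; w11]:
  w00 = -1, w01 = -1, w10 = -1, w11 = -1/2

-1 -1 -1 -1/2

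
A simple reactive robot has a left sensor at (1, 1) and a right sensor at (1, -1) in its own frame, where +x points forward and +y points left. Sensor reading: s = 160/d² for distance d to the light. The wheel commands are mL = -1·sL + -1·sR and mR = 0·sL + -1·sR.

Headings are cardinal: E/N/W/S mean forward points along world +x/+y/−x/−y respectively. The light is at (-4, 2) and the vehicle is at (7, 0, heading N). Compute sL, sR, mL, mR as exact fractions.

left sensor world pos  = (6, 1); dL² = 101
right sensor world pos = (8, 1); dR² = 145
sL = 160/101 = 160/101
sR = 160/145 = 32/29
mL = -1·sL + -1·sR = -7872/2929
mR = 0·sL + -1·sR = -32/29

160/101 32/29 -7872/2929 -32/29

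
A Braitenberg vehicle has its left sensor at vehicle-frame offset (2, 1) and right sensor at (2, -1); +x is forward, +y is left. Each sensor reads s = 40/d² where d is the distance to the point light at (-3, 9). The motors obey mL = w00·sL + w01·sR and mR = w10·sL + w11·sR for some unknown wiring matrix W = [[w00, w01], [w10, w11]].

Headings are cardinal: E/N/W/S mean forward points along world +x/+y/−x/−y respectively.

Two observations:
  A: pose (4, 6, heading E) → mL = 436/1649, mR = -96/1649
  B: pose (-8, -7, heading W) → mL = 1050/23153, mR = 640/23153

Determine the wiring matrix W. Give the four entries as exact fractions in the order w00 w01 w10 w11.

1 -1/2 -1 1

obs A: pose=(4,6,E) → sL=8/17, sR=40/97, mL=436/1649, mR=-96/1649
obs B: pose=(-8,-7,W) → sL=20/169, sR=20/137, mL=1050/23153, mR=640/23153
sensor matrix S = [[8/17, 40/97], [20/169, 20/137]]; det S = 759680/38179297
solve [mL_A; mL_B] = S·[w00; w01] and [mR_A; mR_B] = S·[w10; w11]:
  w00 = 1, w01 = -1/2, w10 = -1, w11 = 1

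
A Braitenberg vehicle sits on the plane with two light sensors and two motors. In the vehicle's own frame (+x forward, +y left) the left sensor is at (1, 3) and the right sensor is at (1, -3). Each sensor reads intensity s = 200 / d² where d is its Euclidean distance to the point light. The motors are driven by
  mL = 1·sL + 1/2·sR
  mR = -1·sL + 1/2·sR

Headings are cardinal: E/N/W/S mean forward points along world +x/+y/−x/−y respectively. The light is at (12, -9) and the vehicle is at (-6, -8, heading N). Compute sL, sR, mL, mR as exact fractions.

40/89 200/229 18060/20381 -260/20381

left sensor world pos  = (-9, -7); dL² = 445
right sensor world pos = (-3, -7); dR² = 229
sL = 200/445 = 40/89
sR = 200/229 = 200/229
mL = 1·sL + 1/2·sR = 18060/20381
mR = -1·sL + 1/2·sR = -260/20381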